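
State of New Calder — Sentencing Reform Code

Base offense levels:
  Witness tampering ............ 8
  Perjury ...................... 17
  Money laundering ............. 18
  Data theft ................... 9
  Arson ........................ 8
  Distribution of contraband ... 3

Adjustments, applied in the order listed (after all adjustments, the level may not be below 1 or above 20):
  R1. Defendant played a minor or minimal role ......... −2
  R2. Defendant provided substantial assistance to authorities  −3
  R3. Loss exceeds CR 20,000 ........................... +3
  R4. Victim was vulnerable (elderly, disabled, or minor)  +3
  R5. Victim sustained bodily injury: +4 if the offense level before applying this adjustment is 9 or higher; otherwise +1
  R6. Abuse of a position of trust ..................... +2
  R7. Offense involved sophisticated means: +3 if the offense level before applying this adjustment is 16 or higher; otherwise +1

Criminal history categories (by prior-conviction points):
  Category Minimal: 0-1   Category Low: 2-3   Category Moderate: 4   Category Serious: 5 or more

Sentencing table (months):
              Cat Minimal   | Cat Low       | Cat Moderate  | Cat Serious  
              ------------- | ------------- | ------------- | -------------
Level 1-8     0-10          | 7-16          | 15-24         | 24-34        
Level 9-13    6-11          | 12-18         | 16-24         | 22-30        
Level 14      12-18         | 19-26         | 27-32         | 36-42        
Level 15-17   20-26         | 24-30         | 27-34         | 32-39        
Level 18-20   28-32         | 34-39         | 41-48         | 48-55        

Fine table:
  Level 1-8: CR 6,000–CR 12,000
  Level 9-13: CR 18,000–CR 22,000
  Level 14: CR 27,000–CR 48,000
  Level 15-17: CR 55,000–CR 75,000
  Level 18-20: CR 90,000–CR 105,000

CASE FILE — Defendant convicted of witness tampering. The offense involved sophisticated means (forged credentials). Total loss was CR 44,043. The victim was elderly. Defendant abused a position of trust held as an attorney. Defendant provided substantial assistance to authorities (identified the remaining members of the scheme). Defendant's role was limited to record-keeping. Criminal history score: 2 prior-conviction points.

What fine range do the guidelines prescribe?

Base offense level for witness tampering: 8.
R1 applies: 8 − 2 = 6.
R2 applies: 6 − 3 = 3.
R3 applies: 3 + 3 = 6.
R4 applies: 6 + 3 = 9.
R5 does not apply.
R6 applies: 9 + 2 = 11.
R7 applies (level before this adjustment is 11 < 16, so +1): 11 + 1 = 12.
Final offense level: 12.
Level 12 falls in the 9-13 band.
Fine table: Level 9-13 → CR 18,000–CR 22,000.

CR 18,000–CR 22,000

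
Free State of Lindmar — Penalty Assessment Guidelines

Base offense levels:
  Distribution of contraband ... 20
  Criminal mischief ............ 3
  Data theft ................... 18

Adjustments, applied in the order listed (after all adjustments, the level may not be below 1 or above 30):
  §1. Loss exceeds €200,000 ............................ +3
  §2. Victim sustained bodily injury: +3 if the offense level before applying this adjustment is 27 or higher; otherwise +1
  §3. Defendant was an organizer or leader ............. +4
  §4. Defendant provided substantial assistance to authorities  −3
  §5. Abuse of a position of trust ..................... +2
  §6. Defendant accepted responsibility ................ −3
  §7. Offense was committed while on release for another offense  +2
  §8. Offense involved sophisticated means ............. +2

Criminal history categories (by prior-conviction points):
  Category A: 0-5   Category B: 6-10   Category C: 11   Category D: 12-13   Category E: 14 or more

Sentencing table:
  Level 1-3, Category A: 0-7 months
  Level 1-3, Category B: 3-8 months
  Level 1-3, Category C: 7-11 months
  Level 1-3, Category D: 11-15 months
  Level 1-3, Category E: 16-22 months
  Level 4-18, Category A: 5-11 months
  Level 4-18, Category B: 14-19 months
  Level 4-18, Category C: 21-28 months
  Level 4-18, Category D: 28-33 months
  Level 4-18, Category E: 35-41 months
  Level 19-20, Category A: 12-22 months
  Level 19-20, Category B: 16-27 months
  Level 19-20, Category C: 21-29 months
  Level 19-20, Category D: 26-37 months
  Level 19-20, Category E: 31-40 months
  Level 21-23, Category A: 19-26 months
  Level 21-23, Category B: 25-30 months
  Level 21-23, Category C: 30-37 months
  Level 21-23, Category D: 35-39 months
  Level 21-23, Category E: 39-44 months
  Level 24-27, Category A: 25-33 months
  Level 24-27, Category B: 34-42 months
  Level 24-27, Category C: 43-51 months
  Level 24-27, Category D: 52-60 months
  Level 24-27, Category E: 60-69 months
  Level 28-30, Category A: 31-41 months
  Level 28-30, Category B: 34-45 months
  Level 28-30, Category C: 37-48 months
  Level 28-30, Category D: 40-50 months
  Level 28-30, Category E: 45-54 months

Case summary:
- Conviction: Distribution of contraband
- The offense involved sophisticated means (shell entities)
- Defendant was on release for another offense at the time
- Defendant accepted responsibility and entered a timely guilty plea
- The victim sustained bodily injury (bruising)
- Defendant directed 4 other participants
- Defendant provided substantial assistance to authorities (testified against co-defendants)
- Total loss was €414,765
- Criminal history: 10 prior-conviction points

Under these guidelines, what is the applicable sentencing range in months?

34-42 months

Base offense level for distribution of contraband: 20.
§1 applies: 20 + 3 = 23.
§2 applies (level before this adjustment is 23 < 27, so +1): 23 + 1 = 24.
§3 applies: 24 + 4 = 28.
§4 applies: 28 − 3 = 25.
§6 applies: 25 − 3 = 22.
§7 applies: 22 + 2 = 24.
§8 applies: 24 + 2 = 26.
Final offense level: 26.
Criminal history: 10 prior points → Category B (6-10).
Level 26 falls in the 24-27 band.
Grid: Level 24-27 × Category B = 34-42 months.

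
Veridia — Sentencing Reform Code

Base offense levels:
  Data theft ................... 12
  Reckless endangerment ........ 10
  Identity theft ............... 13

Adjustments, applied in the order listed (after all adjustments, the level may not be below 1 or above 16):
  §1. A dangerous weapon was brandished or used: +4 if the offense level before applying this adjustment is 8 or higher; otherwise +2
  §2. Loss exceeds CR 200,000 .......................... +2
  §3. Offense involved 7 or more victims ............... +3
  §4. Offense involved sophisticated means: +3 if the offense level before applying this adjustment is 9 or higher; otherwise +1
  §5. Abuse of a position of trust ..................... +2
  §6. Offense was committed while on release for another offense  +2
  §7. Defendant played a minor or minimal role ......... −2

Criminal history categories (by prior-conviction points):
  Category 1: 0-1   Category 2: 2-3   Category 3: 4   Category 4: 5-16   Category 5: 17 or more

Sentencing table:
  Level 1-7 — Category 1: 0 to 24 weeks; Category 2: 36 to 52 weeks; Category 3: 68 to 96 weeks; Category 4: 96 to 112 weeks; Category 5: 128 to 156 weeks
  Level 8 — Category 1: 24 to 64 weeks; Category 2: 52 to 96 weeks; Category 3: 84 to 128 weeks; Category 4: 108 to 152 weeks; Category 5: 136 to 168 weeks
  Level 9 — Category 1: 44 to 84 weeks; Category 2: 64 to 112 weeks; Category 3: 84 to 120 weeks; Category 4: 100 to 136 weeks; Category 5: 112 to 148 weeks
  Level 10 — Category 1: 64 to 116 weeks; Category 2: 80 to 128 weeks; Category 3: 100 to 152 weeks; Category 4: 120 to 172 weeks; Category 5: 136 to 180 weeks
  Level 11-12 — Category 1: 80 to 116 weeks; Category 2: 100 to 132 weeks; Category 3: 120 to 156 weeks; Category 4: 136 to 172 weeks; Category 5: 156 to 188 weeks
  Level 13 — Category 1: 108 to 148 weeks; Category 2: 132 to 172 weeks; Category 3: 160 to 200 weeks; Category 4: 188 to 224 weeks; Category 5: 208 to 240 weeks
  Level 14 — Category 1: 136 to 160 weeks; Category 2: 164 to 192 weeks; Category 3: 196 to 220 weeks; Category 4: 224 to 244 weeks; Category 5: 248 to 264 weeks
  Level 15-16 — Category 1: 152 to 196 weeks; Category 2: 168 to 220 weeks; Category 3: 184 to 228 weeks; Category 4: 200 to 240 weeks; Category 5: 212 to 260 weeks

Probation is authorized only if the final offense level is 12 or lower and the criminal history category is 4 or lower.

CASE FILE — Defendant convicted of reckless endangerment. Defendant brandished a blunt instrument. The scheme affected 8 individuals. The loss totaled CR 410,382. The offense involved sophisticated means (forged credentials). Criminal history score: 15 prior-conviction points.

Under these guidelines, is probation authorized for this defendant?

No

Base offense level for reckless endangerment: 10.
§1 applies (level before this adjustment is 10 ≥ 8, so +4): 10 + 4 = 14.
§2 applies: 14 + 2 = 16.
§3 applies: 16 + 3 = 19.
§4 applies (level before this adjustment is 19 ≥ 9, so +3): 19 + 3 = 22.
§5 does not apply.
§6 does not apply.
§7 does not apply.
Level 22 exceeds the maximum of 16; capped at 16.
Final offense level: 16.
Criminal history: 15 prior points → Category 4 (5-16).
Level 16 falls in the 15-16 band.
Grid: Level 15-16 × Category 4 = 200-240 weeks.
Probation check: level 16 > 12 and category 4 ≤ 4 → not eligible.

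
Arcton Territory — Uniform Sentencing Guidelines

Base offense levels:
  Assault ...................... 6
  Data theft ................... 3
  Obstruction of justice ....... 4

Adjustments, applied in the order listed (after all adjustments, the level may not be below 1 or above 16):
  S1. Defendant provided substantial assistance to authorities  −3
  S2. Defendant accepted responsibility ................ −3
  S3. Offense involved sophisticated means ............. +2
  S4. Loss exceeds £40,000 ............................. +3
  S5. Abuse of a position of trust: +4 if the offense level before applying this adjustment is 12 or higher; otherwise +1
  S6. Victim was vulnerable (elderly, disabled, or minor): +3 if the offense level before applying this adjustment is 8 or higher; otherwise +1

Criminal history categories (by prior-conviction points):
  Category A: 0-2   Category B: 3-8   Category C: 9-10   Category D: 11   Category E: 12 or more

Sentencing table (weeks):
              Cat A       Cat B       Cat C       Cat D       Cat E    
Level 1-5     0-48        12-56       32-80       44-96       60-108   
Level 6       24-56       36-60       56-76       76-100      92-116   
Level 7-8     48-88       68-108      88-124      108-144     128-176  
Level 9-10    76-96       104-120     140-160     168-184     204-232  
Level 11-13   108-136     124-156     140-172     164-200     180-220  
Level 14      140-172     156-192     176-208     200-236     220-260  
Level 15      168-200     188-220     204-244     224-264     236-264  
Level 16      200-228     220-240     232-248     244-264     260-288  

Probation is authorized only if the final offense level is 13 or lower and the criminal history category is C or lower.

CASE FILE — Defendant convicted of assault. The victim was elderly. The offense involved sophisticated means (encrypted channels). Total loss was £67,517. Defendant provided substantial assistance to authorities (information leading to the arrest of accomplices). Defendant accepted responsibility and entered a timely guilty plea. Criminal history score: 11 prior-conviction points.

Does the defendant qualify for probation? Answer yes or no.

No

Base offense level for assault: 6.
S1 applies: 6 − 3 = 3.
S2 applies: 3 − 3 = 0.
S3 applies: 0 + 2 = 2.
S4 applies: 2 + 3 = 5.
S6 applies (level before this adjustment is 5 < 8, so +1): 5 + 1 = 6.
Final offense level: 6.
Criminal history: 11 prior points → Category D (11).
Level 6 falls in the 6 band.
Grid: Level 6 × Category D = 76-100 weeks.
Probation check: level 6 ≤ 13 and category D > C → not eligible.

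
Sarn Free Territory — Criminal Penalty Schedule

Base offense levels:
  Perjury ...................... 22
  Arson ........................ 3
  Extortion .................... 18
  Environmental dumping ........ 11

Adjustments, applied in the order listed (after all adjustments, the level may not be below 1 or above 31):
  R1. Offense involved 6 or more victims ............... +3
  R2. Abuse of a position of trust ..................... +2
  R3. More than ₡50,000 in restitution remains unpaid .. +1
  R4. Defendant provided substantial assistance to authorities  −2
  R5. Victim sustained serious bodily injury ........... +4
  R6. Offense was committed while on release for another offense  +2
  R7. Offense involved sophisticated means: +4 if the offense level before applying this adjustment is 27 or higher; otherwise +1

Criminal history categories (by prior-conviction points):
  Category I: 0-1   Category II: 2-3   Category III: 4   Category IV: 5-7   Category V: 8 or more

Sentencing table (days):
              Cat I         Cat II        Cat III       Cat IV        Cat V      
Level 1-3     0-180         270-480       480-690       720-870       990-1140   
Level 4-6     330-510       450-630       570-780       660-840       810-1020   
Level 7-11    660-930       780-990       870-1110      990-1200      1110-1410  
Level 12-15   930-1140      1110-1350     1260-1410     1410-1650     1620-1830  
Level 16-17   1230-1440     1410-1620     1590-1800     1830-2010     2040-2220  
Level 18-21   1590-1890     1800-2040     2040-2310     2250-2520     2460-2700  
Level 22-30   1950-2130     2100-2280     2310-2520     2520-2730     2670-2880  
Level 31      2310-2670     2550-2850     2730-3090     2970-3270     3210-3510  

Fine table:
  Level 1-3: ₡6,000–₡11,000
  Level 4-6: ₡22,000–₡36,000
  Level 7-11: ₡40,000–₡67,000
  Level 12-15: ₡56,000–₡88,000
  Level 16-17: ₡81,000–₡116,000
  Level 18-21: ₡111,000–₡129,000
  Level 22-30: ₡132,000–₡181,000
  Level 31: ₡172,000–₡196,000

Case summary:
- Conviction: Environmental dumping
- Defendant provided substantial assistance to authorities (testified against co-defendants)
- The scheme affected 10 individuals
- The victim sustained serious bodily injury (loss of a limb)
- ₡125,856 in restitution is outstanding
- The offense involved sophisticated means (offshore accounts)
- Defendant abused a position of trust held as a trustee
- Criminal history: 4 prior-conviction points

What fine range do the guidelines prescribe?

₡111,000–₡129,000

Base offense level for environmental dumping: 11.
R1 applies: 11 + 3 = 14.
R2 applies: 14 + 2 = 16.
R3 applies: 16 + 1 = 17.
R4 applies: 17 − 2 = 15.
R5 applies: 15 + 4 = 19.
R6 does not apply.
R7 applies (level before this adjustment is 19 < 27, so +1): 19 + 1 = 20.
Final offense level: 20.
Level 20 falls in the 18-21 band.
Fine table: Level 18-21 → ₡111,000–₡129,000.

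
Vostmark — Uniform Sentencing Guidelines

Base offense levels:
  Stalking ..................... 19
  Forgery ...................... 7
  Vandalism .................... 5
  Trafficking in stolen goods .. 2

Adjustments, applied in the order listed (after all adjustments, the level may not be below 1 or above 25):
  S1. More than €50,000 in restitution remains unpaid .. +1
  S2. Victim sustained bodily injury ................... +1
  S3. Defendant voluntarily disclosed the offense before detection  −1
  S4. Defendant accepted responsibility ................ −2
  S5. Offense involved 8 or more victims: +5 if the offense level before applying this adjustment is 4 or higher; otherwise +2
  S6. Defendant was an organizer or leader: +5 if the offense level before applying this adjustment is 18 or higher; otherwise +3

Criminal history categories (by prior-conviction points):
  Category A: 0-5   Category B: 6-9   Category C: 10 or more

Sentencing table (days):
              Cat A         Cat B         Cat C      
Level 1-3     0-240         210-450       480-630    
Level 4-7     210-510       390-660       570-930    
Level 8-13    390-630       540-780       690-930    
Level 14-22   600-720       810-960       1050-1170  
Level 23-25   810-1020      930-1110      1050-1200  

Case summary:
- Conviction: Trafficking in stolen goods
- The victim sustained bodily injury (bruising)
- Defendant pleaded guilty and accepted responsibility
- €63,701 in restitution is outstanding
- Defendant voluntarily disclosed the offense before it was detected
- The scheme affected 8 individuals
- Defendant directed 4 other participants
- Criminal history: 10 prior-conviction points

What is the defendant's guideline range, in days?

570-930 days

Base offense level for trafficking in stolen goods: 2.
S1 applies: 2 + 1 = 3.
S2 applies: 3 + 1 = 4.
S3 applies: 4 − 1 = 3.
S4 applies: 3 − 2 = 1.
S5 applies (level before this adjustment is 1 < 4, so +2): 1 + 2 = 3.
S6 applies (level before this adjustment is 3 < 18, so +3): 3 + 3 = 6.
Final offense level: 6.
Criminal history: 10 prior points → Category C (10+).
Level 6 falls in the 4-7 band.
Grid: Level 4-7 × Category C = 570-930 days.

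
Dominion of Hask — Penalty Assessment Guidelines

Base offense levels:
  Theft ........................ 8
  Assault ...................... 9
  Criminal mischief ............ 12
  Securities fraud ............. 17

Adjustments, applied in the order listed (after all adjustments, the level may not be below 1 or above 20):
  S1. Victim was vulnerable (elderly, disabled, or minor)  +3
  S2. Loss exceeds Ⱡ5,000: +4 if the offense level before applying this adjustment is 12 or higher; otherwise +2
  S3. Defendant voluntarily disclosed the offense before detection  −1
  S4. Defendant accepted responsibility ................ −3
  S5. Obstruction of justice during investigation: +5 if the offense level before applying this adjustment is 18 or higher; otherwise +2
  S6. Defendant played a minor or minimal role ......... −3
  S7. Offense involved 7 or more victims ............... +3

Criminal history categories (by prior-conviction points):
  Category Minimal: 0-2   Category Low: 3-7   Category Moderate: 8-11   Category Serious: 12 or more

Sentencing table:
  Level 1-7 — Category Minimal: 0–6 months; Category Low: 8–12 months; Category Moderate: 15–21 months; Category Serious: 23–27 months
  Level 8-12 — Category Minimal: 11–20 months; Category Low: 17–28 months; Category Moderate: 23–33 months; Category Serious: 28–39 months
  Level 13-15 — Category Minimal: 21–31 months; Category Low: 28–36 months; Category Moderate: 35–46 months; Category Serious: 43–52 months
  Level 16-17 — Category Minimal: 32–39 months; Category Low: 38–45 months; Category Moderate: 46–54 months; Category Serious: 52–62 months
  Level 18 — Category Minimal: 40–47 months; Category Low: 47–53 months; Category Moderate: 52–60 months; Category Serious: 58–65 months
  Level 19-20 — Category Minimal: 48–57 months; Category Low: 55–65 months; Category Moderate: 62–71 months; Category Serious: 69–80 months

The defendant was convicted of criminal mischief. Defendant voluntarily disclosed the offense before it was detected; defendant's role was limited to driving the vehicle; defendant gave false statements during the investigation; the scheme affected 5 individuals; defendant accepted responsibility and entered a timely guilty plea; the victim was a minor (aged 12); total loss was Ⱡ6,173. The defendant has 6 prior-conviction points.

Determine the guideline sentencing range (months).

Base offense level for criminal mischief: 12.
S1 applies: 12 + 3 = 15.
S2 applies (level before this adjustment is 15 ≥ 12, so +4): 15 + 4 = 19.
S3 applies: 19 − 1 = 18.
S4 applies: 18 − 3 = 15.
S5 applies (level before this adjustment is 15 < 18, so +2): 15 + 2 = 17.
S6 applies: 17 − 3 = 14.
Final offense level: 14.
Criminal history: 6 prior points → Category Low (3-7).
Level 14 falls in the 13-15 band.
Grid: Level 13-15 × Category Low = 28-36 months.

28-36 months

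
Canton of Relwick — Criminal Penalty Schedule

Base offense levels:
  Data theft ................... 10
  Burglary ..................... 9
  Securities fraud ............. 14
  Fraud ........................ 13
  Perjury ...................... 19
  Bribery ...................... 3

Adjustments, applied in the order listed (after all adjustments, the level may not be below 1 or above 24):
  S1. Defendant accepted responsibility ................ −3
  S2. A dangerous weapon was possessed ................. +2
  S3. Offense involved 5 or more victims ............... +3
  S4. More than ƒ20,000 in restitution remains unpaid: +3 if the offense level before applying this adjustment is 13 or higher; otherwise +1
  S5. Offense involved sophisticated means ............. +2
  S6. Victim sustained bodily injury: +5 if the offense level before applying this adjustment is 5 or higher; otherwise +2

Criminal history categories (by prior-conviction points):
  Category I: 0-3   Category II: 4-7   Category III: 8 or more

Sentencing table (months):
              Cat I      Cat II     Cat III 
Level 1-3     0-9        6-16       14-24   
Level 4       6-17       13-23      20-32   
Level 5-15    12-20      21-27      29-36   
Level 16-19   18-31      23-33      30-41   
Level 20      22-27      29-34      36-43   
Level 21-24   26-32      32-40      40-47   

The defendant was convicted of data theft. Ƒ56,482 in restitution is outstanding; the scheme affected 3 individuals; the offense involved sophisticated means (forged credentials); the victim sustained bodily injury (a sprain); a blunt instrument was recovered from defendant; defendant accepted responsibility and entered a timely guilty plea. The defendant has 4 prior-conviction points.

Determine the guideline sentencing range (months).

23-33 months

Base offense level for data theft: 10.
S1 applies: 10 − 3 = 7.
S2 applies: 7 + 2 = 9.
S3 does not apply.
S4 applies (level before this adjustment is 9 < 13, so +1): 9 + 1 = 10.
S5 applies: 10 + 2 = 12.
S6 applies (level before this adjustment is 12 ≥ 5, so +5): 12 + 5 = 17.
Final offense level: 17.
Criminal history: 4 prior points → Category II (4-7).
Level 17 falls in the 16-19 band.
Grid: Level 16-19 × Category II = 23-33 months.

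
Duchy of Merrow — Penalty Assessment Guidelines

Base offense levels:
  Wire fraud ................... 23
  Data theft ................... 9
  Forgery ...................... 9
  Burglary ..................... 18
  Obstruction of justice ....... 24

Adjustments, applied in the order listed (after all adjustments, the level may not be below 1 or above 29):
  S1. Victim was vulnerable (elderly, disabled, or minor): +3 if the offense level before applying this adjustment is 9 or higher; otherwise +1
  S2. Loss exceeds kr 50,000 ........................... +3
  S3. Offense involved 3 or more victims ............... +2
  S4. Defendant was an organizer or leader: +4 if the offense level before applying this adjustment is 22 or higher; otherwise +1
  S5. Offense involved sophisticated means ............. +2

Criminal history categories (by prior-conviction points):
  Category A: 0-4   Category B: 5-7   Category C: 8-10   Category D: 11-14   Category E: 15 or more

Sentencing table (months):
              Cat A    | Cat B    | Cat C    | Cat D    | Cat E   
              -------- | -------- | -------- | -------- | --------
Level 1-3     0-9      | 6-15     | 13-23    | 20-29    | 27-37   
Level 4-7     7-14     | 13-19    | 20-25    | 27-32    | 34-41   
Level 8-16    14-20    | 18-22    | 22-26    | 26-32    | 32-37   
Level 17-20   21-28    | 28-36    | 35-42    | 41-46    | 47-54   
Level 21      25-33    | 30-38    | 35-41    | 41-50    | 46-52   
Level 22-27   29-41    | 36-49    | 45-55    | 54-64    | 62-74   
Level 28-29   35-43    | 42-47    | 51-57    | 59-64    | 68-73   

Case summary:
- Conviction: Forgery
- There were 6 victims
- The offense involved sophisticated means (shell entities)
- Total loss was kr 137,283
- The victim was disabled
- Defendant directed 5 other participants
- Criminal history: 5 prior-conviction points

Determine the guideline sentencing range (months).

28-36 months

Base offense level for forgery: 9.
S1 applies (level before this adjustment is 9 ≥ 9, so +3): 9 + 3 = 12.
S2 applies: 12 + 3 = 15.
S3 applies: 15 + 2 = 17.
S4 applies (level before this adjustment is 17 < 22, so +1): 17 + 1 = 18.
S5 applies: 18 + 2 = 20.
Final offense level: 20.
Criminal history: 5 prior points → Category B (5-7).
Level 20 falls in the 17-20 band.
Grid: Level 17-20 × Category B = 28-36 months.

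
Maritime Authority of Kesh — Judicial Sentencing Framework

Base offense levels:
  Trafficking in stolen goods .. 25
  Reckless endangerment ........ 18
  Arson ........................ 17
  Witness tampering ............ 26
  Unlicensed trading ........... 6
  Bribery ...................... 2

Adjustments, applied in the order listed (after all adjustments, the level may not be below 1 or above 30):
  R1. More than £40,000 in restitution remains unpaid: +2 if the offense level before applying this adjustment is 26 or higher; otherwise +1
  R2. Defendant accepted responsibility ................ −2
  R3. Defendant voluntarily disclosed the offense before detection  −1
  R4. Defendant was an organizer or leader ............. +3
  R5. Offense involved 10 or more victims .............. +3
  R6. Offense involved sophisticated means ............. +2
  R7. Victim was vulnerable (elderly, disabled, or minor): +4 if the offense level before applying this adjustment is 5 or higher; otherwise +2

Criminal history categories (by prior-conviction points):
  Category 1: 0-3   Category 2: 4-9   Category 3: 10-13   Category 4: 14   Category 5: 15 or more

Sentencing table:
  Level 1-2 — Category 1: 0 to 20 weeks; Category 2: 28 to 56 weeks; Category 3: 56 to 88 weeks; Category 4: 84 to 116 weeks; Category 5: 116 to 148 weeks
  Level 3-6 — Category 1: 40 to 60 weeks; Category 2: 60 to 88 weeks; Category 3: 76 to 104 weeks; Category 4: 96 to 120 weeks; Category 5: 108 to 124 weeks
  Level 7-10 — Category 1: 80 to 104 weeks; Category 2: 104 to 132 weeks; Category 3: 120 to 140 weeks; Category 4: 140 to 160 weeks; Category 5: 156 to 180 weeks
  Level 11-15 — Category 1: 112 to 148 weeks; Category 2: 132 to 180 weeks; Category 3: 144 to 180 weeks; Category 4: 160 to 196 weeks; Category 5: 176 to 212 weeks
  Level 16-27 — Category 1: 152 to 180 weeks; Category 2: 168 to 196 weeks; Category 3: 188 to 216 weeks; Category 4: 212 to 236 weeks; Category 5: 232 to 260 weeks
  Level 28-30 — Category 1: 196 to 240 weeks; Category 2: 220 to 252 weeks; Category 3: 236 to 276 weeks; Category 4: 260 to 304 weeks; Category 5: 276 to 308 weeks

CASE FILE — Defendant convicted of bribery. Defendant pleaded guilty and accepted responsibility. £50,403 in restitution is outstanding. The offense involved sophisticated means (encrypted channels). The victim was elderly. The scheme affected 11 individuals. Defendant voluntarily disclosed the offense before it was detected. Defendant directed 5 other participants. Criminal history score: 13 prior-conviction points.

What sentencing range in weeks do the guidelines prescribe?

144-180 weeks

Base offense level for bribery: 2.
R1 applies (level before this adjustment is 2 < 26, so +1): 2 + 1 = 3.
R2 applies: 3 − 2 = 1.
R3 applies: 1 − 1 = 0.
R4 applies: 0 + 3 = 3.
R5 applies: 3 + 3 = 6.
R6 applies: 6 + 2 = 8.
R7 applies (level before this adjustment is 8 ≥ 5, so +4): 8 + 4 = 12.
Final offense level: 12.
Criminal history: 13 prior points → Category 3 (10-13).
Level 12 falls in the 11-15 band.
Grid: Level 11-15 × Category 3 = 144-180 weeks.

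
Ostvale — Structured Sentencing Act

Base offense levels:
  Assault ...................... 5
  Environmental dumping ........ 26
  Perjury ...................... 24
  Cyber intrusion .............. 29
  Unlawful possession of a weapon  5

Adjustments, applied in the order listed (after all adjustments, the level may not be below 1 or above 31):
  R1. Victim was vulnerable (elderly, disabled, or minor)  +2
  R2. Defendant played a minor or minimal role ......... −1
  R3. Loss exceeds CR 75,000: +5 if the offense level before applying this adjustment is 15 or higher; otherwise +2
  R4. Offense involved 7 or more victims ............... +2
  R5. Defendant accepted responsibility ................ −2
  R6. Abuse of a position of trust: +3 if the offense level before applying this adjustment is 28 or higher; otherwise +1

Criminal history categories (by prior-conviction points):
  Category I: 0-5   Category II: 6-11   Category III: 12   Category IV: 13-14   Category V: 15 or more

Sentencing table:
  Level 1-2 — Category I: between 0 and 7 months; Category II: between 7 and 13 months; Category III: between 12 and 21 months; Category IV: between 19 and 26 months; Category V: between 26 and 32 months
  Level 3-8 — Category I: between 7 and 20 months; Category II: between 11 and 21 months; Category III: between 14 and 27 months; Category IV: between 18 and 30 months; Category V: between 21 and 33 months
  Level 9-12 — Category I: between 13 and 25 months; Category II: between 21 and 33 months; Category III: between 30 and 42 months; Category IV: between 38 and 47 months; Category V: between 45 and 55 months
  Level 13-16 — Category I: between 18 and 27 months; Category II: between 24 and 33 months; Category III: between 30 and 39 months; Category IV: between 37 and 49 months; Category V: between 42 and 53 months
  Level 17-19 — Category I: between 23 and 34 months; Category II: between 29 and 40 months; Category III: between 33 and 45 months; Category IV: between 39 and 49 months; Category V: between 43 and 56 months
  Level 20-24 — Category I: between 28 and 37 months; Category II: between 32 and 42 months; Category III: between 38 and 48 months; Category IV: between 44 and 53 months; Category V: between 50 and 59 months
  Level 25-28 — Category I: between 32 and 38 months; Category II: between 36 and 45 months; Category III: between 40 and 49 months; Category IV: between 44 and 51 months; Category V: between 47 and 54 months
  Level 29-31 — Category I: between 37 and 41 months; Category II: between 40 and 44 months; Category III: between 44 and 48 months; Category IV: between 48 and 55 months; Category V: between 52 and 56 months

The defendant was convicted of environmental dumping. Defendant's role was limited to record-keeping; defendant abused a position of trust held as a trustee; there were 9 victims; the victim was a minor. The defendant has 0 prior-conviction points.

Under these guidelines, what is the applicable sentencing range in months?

Base offense level for environmental dumping: 26.
R1 applies: 26 + 2 = 28.
R2 applies: 28 − 1 = 27.
R3 does not apply.
R4 applies: 27 + 2 = 29.
R5 does not apply.
R6 applies (level before this adjustment is 29 ≥ 28, so +3): 29 + 3 = 32.
Level 32 exceeds the maximum of 31; capped at 31.
Final offense level: 31.
Criminal history: 0 prior points → Category I (0-5).
Level 31 falls in the 29-31 band.
Grid: Level 29-31 × Category I = 37-41 months.

37-41 months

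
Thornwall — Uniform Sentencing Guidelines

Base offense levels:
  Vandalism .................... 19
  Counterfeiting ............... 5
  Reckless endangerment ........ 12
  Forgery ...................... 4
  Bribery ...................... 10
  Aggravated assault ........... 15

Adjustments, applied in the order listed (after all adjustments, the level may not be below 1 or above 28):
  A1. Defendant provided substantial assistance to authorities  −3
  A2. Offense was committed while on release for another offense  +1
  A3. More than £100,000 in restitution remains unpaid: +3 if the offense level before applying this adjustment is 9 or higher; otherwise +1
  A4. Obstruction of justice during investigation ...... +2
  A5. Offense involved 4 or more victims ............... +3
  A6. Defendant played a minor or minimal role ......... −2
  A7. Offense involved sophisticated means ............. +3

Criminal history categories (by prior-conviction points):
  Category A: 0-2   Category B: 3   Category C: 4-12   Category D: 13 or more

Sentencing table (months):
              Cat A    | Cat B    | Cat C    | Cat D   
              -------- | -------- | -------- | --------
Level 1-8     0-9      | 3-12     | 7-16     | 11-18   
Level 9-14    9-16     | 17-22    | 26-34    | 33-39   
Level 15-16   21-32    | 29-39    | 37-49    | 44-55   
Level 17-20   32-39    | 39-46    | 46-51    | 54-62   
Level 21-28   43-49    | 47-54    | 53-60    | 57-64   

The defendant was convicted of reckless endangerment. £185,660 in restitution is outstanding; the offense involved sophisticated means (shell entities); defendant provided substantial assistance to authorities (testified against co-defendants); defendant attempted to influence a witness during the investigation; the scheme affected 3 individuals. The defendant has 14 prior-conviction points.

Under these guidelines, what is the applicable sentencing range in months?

Base offense level for reckless endangerment: 12.
A1 applies: 12 − 3 = 9.
A2 does not apply.
A3 applies (level before this adjustment is 9 ≥ 9, so +3): 9 + 3 = 12.
A4 applies: 12 + 2 = 14.
A5 does not apply.
A6 does not apply.
A7 applies: 14 + 3 = 17.
Final offense level: 17.
Criminal history: 14 prior points → Category D (13+).
Level 17 falls in the 17-20 band.
Grid: Level 17-20 × Category D = 54-62 months.

54-62 months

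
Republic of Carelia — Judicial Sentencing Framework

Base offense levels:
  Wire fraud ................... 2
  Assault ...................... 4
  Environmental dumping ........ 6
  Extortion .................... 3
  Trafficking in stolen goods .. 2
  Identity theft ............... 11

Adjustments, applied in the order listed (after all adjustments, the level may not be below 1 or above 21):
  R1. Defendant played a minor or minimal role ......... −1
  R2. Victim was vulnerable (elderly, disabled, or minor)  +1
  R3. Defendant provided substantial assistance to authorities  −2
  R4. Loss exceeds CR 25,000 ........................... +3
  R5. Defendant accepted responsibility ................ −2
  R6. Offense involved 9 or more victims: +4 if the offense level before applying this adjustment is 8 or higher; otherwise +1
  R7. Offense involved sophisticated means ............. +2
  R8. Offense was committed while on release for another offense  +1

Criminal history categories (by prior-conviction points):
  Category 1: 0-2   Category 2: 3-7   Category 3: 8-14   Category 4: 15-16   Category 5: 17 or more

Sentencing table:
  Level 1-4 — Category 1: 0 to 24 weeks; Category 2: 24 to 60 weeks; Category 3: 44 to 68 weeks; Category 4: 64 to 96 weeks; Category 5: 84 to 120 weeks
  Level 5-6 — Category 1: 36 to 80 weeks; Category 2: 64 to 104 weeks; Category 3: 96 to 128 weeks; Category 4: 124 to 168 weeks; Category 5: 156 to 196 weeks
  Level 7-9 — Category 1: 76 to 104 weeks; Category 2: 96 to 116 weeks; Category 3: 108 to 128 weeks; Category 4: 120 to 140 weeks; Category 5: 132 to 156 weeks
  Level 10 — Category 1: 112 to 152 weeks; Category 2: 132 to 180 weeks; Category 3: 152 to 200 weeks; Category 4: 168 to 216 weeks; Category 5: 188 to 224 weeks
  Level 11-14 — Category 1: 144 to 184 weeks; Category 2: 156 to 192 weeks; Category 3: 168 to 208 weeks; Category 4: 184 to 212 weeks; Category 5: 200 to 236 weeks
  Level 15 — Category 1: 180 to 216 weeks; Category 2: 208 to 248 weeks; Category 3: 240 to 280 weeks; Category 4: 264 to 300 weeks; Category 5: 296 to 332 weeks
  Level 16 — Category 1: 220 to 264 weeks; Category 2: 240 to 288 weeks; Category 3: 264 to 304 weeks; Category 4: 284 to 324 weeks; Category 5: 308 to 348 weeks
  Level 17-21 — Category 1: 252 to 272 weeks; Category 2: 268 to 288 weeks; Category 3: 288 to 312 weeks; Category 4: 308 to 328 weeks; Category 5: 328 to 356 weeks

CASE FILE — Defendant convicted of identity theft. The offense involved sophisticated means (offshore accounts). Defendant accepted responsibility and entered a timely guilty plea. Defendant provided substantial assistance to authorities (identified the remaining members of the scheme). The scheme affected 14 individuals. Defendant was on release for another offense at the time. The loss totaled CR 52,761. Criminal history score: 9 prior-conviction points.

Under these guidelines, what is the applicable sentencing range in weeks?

Base offense level for identity theft: 11.
R3 applies: 11 − 2 = 9.
R4 applies: 9 + 3 = 12.
R5 applies: 12 − 2 = 10.
R6 applies (level before this adjustment is 10 ≥ 8, so +4): 10 + 4 = 14.
R7 applies: 14 + 2 = 16.
R8 applies: 16 + 1 = 17.
Final offense level: 17.
Criminal history: 9 prior points → Category 3 (8-14).
Level 17 falls in the 17-21 band.
Grid: Level 17-21 × Category 3 = 288-312 weeks.

288-312 weeks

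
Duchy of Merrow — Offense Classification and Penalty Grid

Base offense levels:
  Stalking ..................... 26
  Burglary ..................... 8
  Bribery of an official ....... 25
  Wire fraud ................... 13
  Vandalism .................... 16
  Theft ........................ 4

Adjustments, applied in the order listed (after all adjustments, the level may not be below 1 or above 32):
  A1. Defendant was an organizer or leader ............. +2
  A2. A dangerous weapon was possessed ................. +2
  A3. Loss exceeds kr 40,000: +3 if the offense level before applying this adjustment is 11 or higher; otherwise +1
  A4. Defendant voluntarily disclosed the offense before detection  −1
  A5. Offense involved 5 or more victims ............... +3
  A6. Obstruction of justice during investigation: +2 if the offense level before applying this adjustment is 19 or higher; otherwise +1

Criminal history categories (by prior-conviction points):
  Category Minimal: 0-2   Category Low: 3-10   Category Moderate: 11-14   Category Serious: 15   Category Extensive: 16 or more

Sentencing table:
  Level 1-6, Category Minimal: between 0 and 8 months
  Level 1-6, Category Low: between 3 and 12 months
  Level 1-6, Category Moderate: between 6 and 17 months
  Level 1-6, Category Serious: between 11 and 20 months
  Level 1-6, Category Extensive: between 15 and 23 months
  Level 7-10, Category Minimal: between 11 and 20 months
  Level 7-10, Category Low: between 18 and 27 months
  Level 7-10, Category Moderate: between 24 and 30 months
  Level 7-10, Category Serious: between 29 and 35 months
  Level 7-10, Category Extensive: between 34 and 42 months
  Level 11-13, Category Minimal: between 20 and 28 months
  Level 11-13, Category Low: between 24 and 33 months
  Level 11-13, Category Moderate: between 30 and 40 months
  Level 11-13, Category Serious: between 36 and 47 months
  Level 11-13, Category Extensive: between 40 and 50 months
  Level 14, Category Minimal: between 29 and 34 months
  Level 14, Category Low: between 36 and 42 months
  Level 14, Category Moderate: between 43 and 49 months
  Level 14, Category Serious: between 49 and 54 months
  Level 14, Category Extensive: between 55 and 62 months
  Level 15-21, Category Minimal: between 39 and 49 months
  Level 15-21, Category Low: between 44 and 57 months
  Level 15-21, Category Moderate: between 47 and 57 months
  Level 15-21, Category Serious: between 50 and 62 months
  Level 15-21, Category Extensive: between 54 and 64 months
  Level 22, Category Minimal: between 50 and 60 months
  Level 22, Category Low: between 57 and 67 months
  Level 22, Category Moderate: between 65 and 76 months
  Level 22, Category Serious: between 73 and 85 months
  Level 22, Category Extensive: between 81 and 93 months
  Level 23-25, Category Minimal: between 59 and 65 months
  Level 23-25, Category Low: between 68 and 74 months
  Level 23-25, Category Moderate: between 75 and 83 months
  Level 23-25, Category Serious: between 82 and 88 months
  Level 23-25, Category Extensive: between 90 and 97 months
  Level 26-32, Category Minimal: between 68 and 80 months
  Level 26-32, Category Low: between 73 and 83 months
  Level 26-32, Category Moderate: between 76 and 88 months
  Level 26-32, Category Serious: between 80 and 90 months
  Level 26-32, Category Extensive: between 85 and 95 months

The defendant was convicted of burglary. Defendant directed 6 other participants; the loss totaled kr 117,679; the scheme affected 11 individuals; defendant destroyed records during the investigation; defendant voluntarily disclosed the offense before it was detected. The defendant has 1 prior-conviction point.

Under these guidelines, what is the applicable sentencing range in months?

Base offense level for burglary: 8.
A1 applies: 8 + 2 = 10.
A3 applies (level before this adjustment is 10 < 11, so +1): 10 + 1 = 11.
A4 applies: 11 − 1 = 10.
A5 applies: 10 + 3 = 13.
A6 applies (level before this adjustment is 13 < 19, so +1): 13 + 1 = 14.
Final offense level: 14.
Criminal history: 1 prior point → Category Minimal (0-2).
Level 14 falls in the 14 band.
Grid: Level 14 × Category Minimal = 29-34 months.

29-34 months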